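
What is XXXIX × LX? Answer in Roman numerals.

XXXIX = 39
LX = 60
39 × 60 = 2340

MMCCCXL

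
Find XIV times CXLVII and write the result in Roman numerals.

XIV = 14
CXLVII = 147
14 × 147 = 2058

MMLVIII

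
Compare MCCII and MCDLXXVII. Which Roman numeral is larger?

MCCII = 1202
MCDLXXVII = 1477
1477 is larger

MCDLXXVII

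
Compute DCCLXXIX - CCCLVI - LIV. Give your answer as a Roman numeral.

DCCLXXIX = 779, CCCLVI = 356, LIV = 54
779 - 356 = 423
423 - 54 = 369

CCCLXIX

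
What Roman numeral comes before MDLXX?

MDLXX = 1570; previous is 1569

MDLXIX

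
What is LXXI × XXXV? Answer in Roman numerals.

LXXI = 71
XXXV = 35
71 × 35 = 2485

MMCDLXXXV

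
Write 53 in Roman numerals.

Convert 53 to Roman numerals:
  53 contains 1×50 (L)
  3 contains 3×1 (III)

LIII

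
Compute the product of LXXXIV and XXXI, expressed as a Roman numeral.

LXXXIV = 84
XXXI = 31
84 × 31 = 2604

MMDCIV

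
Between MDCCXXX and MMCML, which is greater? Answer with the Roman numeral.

MDCCXXX = 1730
MMCML = 2950
2950 is larger

MMCML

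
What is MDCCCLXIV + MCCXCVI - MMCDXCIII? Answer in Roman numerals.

MDCCCLXIV = 1864, MCCXCVI = 1296, MMCDXCIII = 2493
1864 + 1296 = 3160
3160 - 2493 = 667

DCLXVII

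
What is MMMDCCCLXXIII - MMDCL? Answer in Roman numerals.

MMMDCCCLXXIII = 3873
MMDCL = 2650
3873 - 2650 = 1223

MCCXXIII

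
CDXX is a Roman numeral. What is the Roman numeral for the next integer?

CDXX = 420; next is 421

CDXXI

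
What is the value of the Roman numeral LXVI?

LXVI: L=50, X=10, V=5, I=1
50 + 10 + 5 + 1 = 66

66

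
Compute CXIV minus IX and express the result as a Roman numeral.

CXIV = 114
IX = 9
114 - 9 = 105

CV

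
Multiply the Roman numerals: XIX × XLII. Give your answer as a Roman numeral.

XIX = 19
XLII = 42
19 × 42 = 798

DCCXCVIII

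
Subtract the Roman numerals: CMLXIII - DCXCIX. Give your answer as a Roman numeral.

CMLXIII = 963
DCXCIX = 699
963 - 699 = 264

CCLXIV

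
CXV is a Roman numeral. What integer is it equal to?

CXV: C=100, X=10, V=5
100 + 10 + 5 = 115

115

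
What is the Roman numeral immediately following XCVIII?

XCVIII = 98; next is 99

XCIX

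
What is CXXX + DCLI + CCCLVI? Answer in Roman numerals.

CXXX = 130, DCLI = 651, CCCLVI = 356
130 + 651 = 781
781 + 356 = 1137

MCXXXVII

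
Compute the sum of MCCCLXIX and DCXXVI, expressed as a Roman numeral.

MCCCLXIX = 1369
DCXXVI = 626
1369 + 626 = 1995

MCMXCV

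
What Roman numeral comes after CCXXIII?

CCXXIII = 223, so the next integer is 223 + 1 = 224

CCXXIV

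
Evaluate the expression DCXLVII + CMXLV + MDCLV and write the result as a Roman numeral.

DCXLVII = 647, CMXLV = 945, MDCLV = 1655
647 + 945 = 1592
1592 + 1655 = 3247

MMMCCXLVII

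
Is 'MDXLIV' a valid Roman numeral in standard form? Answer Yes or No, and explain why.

'MDXLIV': Check the rules: uses only the symbols I, V, X, L, C, D, M; no symbol is repeated more than three times in a row; V, L and D each appear at most once; the only places a smaller symbol precedes a larger one are the allowed subtractive pairs XL, IV, the symbol right after such a pair (if any) is smaller than the pair's first symbol, and otherwise the values never increase from left to right. Value: M (1000) + D (500) + XL (40) + IV (4) = 1544. So it is a valid standard Roman numeral.

Yes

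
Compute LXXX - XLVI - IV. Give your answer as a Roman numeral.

LXXX = 80, XLVI = 46, IV = 4
80 - 46 = 34
34 - 4 = 30

XXX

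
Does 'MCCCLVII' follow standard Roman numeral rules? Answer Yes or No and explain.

'MCCCLVII': Check the rules: uses only the symbols I, V, X, L, C, D, M; no symbol is repeated more than three times in a row; V, L and D each appear at most once; no smaller symbol precedes a larger one (values never increase from left to right). Value: M (1000) + C (100) + C (100) + C (100) + L (50) + V (5) + I (1) + I (1) = 1357. So it is a valid standard Roman numeral.

Yes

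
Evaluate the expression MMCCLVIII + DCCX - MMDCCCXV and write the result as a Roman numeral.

MMCCLVIII = 2258, DCCX = 710, MMDCCCXV = 2815
2258 + 710 = 2968
2968 - 2815 = 153

CLIII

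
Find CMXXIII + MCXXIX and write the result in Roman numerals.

CMXXIII = 923
MCXXIX = 1129
923 + 1129 = 2052

MMLII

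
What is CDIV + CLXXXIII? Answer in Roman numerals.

CDIV = 404
CLXXXIII = 183
404 + 183 = 587

DLXXXVII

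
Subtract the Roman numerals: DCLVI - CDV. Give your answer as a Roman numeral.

DCLVI = 656
CDV = 405
656 - 405 = 251

CCLI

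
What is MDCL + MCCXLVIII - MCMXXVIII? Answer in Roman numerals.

MDCL = 1650, MCCXLVIII = 1248, MCMXXVIII = 1928
1650 + 1248 = 2898
2898 - 1928 = 970

CMLXX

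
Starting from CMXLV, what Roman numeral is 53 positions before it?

CMXLV = 945
945 - 53 = 892

DCCCXCII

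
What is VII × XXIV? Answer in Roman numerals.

VII = 7
XXIV = 24
7 × 24 = 168

CLXVIII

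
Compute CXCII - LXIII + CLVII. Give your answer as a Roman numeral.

CXCII = 192, LXIII = 63, CLVII = 157
192 - 63 = 129
129 + 157 = 286

CCLXXXVI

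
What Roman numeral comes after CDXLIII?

CDXLIII = 443, so the next integer is 443 + 1 = 444

CDXLIV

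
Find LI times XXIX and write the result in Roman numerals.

LI = 51
XXIX = 29
51 × 29 = 1479

MCDLXXIX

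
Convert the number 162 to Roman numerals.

Convert 162 to Roman numerals:
  162 contains 1×100 (C)
  62 contains 1×50 (L)
  12 contains 1×10 (X)
  2 contains 2×1 (II)

CLXII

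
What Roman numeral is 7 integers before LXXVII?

LXXVII = 77
77 - 7 = 70

LXX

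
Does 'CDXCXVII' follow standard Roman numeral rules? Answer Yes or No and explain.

'CDXCXVII': X cannot come right after the subtractive pair XC: once X is subtracted in XC, the next symbol must be smaller than X

No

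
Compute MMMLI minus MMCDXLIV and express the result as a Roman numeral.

MMMLI = 3051
MMCDXLIV = 2444
3051 - 2444 = 607

DCVII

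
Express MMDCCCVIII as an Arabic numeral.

MMDCCCVIII: M=1000, M=1000, D=500, C=100, C=100, C=100, V=5, I=1, I=1, I=1
1000 + 1000 + 500 + 100 + 100 + 100 + 5 + 1 + 1 + 1 = 2808

2808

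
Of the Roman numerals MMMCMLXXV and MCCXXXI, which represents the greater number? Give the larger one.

MMMCMLXXV = 3975
MCCXXXI = 1231
3975 is larger

MMMCMLXXV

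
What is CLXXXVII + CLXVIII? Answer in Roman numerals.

CLXXXVII = 187
CLXVIII = 168
187 + 168 = 355

CCCLV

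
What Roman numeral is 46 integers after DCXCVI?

DCXCVI = 696
696 + 46 = 742

DCCXLII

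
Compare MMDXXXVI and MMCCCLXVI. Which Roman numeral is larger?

MMDXXXVI = 2536
MMCCCLXVI = 2366
2536 is larger

MMDXXXVI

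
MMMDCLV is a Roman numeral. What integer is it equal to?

MMMDCLV: M=1000, M=1000, M=1000, D=500, C=100, L=50, V=5
1000 + 1000 + 1000 + 500 + 100 + 50 + 5 = 3655

3655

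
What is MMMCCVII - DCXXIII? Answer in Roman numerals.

MMMCCVII = 3207
DCXXIII = 623
3207 - 623 = 2584

MMDLXXXIV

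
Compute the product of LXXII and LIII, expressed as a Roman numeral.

LXXII = 72
LIII = 53
72 × 53 = 3816

MMMDCCCXVI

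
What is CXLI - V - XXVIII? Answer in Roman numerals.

CXLI = 141, V = 5, XXVIII = 28
141 - 5 = 136
136 - 28 = 108

CVIII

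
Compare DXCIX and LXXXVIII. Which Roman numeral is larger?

DXCIX = 599
LXXXVIII = 88
599 is larger

DXCIX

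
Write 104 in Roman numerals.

Convert 104 to Roman numerals:
  104 contains 1×100 (C)
  4 contains 1×4 (IV)

CIV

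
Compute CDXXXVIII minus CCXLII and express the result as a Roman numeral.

CDXXXVIII = 438
CCXLII = 242
438 - 242 = 196

CXCVI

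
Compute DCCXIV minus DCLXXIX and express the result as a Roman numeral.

DCCXIV = 714
DCLXXIX = 679
714 - 679 = 35

XXXV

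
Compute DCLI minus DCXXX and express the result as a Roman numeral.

DCLI = 651
DCXXX = 630
651 - 630 = 21

XXI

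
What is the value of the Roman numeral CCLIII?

CCLIII: C=100, C=100, L=50, I=1, I=1, I=1
100 + 100 + 50 + 1 + 1 + 1 = 253

253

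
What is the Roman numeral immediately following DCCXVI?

DCCXVI = 716, so the next integer is 716 + 1 = 717

DCCXVII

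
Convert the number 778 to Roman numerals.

Convert 778 to Roman numerals:
  778 contains 1×500 (D)
  278 contains 2×100 (CC)
  78 contains 1×50 (L)
  28 contains 2×10 (XX)
  8 contains 1×5 (V)
  3 contains 3×1 (III)

DCCLXXVIII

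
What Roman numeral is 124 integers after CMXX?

CMXX = 920
920 + 124 = 1044

MXLIV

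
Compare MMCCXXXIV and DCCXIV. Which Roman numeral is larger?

MMCCXXXIV = 2234
DCCXIV = 714
2234 is larger

MMCCXXXIV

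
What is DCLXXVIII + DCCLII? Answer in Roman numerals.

DCLXXVIII = 678
DCCLII = 752
678 + 752 = 1430

MCDXXX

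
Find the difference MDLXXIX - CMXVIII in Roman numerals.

MDLXXIX = 1579
CMXVIII = 918
1579 - 918 = 661

DCLXI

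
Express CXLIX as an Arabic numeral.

CXLIX: C=100, XL=40, IX=9
100 + 40 + 9 = 149

149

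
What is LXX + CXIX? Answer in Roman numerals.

LXX = 70
CXIX = 119
70 + 119 = 189

CLXXXIX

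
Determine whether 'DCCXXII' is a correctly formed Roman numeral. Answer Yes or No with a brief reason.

'DCCXXII': Check the rules: uses only the symbols I, V, X, L, C, D, M; no symbol is repeated more than three times in a row; V, L and D each appear at most once; no smaller symbol precedes a larger one (values never increase from left to right). Value: D (500) + C (100) + C (100) + X (10) + X (10) + I (1) + I (1) = 722. So it is a valid standard Roman numeral.

Yes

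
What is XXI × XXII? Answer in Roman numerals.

XXI = 21
XXII = 22
21 × 22 = 462

CDLXII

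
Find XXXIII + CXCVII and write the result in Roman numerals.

XXXIII = 33
CXCVII = 197
33 + 197 = 230

CCXXX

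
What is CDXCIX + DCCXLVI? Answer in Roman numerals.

CDXCIX = 499
DCCXLVI = 746
499 + 746 = 1245

MCCXLV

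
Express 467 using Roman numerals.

Convert 467 to Roman numerals:
  467 contains 1×400 (CD)
  67 contains 1×50 (L)
  17 contains 1×10 (X)
  7 contains 1×5 (V)
  2 contains 2×1 (II)

CDLXVII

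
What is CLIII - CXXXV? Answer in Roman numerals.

CLIII = 153
CXXXV = 135
153 - 135 = 18

XVIII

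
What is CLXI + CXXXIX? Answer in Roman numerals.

CLXI = 161
CXXXIX = 139
161 + 139 = 300

CCC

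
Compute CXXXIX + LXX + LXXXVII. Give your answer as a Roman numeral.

CXXXIX = 139, LXX = 70, LXXXVII = 87
139 + 70 = 209
209 + 87 = 296

CCXCVI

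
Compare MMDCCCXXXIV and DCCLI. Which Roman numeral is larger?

MMDCCCXXXIV = 2834
DCCLI = 751
2834 is larger

MMDCCCXXXIV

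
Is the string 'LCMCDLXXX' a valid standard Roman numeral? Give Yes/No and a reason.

'LCMCDLXXX': L should not appear more than once

No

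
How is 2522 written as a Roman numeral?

Convert 2522 to Roman numerals:
  2522 contains 2×1000 (MM)
  522 contains 1×500 (D)
  22 contains 2×10 (XX)
  2 contains 2×1 (II)

MMDXXII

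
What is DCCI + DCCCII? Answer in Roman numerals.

DCCI = 701
DCCCII = 802
701 + 802 = 1503

MDIII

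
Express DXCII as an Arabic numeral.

DXCII: D=500, XC=90, I=1, I=1
500 + 90 + 1 + 1 = 592

592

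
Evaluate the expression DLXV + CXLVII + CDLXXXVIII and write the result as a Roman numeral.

DLXV = 565, CXLVII = 147, CDLXXXVIII = 488
565 + 147 = 712
712 + 488 = 1200

MCC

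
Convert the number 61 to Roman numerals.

Convert 61 to Roman numerals:
  61 contains 1×50 (L)
  11 contains 1×10 (X)
  1 contains 1×1 (I)

LXI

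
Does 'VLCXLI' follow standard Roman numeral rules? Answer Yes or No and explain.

'VLCXLI': L should not appear more than once

No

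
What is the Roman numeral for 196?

Convert 196 to Roman numerals:
  196 contains 1×100 (C)
  96 contains 1×90 (XC)
  6 contains 1×5 (V)
  1 contains 1×1 (I)

CXCVI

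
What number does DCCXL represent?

DCCXL: D=500, C=100, C=100, XL=40
500 + 100 + 100 + 40 = 740

740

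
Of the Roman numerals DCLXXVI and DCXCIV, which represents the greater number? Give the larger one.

DCLXXVI = 676
DCXCIV = 694
694 is larger

DCXCIV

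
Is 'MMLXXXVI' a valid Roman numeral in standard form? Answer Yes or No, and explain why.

'MMLXXXVI': Check the rules: uses only the symbols I, V, X, L, C, D, M; no symbol is repeated more than three times in a row; V, L and D each appear at most once; no smaller symbol precedes a larger one (values never increase from left to right). Value: M (1000) + M (1000) + L (50) + X (10) + X (10) + X (10) + V (5) + I (1) = 2086. So it is a valid standard Roman numeral.

Yes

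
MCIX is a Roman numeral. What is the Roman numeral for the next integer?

MCIX = 1109; next is 1110

MCX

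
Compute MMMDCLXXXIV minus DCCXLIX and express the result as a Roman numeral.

MMMDCLXXXIV = 3684
DCCXLIX = 749
3684 - 749 = 2935

MMCMXXXV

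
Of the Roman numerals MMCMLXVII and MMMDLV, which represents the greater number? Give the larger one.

MMCMLXVII = 2967
MMMDLV = 3555
3555 is larger

MMMDLV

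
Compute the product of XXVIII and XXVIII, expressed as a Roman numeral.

XXVIII = 28
XXVIII = 28
28 × 28 = 784

DCCLXXXIV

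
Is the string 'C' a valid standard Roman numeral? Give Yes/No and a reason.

'C': Check the rules: uses only the symbols I, V, X, L, C, D, M; no symbol is repeated more than three times in a row; V, L and D each appear at most once; no smaller symbol precedes a larger one (values never increase from left to right). Value: C = 100. So it is a valid standard Roman numeral.

Yes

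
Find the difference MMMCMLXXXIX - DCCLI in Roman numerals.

MMMCMLXXXIX = 3989
DCCLI = 751
3989 - 751 = 3238

MMMCCXXXVIII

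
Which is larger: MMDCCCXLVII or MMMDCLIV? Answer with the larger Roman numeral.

MMDCCCXLVII = 2847
MMMDCLIV = 3654
3654 is larger

MMMDCLIV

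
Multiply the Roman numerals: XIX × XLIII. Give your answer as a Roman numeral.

XIX = 19
XLIII = 43
19 × 43 = 817

DCCCXVII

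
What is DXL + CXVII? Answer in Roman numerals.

DXL = 540
CXVII = 117
540 + 117 = 657

DCLVII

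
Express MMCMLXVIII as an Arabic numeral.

MMCMLXVIII: M=1000, M=1000, CM=900, L=50, X=10, V=5, I=1, I=1, I=1
1000 + 1000 + 900 + 50 + 10 + 5 + 1 + 1 + 1 = 2968

2968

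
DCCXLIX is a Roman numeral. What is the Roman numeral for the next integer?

DCCXLIX = 749; next is 750

DCCL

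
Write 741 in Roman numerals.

Convert 741 to Roman numerals:
  741 contains 1×500 (D)
  241 contains 2×100 (CC)
  41 contains 1×40 (XL)
  1 contains 1×1 (I)

DCCXLI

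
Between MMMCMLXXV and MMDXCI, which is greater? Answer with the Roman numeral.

MMMCMLXXV = 3975
MMDXCI = 2591
3975 is larger

MMMCMLXXV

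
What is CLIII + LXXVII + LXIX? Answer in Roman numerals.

CLIII = 153, LXXVII = 77, LXIX = 69
153 + 77 = 230
230 + 69 = 299

CCXCIX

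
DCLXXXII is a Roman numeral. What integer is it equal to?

DCLXXXII: D=500, C=100, L=50, X=10, X=10, X=10, I=1, I=1
500 + 100 + 50 + 10 + 10 + 10 + 1 + 1 = 682

682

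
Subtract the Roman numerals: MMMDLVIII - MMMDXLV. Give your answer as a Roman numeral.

MMMDLVIII = 3558
MMMDXLV = 3545
3558 - 3545 = 13

XIII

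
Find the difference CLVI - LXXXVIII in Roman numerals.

CLVI = 156
LXXXVIII = 88
156 - 88 = 68

LXVIII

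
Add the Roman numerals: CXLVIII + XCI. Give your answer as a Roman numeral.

CXLVIII = 148
XCI = 91
148 + 91 = 239

CCXXXIX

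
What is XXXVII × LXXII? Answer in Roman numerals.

XXXVII = 37
LXXII = 72
37 × 72 = 2664

MMDCLXIV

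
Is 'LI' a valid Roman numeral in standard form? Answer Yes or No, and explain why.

'LI': Check the rules: uses only the symbols I, V, X, L, C, D, M; no symbol is repeated more than three times in a row; V, L and D each appear at most once; no smaller symbol precedes a larger one (values never increase from left to right). Value: L (50) + I (1) = 51. So it is a valid standard Roman numeral.

Yes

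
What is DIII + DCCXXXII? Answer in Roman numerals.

DIII = 503
DCCXXXII = 732
503 + 732 = 1235

MCCXXXV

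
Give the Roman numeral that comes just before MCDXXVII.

MCDXXVII = 1427; previous is 1426

MCDXXVI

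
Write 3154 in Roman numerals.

Convert 3154 to Roman numerals:
  3154 contains 3×1000 (MMM)
  154 contains 1×100 (C)
  54 contains 1×50 (L)
  4 contains 1×4 (IV)

MMMCLIV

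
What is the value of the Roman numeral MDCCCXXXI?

MDCCCXXXI: M=1000, D=500, C=100, C=100, C=100, X=10, X=10, X=10, I=1
1000 + 500 + 100 + 100 + 100 + 10 + 10 + 10 + 1 = 1831

1831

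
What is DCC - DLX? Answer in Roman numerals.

DCC = 700
DLX = 560
700 - 560 = 140

CXL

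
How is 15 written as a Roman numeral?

Convert 15 to Roman numerals:
  15 contains 1×10 (X)
  5 contains 1×5 (V)

XV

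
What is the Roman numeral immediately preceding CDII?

CDII = 402, so the previous integer is 402 - 1 = 401

CDI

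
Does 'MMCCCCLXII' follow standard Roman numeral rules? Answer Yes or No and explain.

'MMCCCCLXII': More than 3 consecutive C's

No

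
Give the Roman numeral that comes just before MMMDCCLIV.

MMMDCCLIV = 3754, so the previous integer is 3754 - 1 = 3753

MMMDCCLIII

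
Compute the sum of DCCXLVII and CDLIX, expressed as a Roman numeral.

DCCXLVII = 747
CDLIX = 459
747 + 459 = 1206

MCCVI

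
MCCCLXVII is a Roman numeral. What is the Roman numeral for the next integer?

MCCCLXVII = 1367; next is 1368

MCCCLXVIII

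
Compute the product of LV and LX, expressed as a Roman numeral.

LV = 55
LX = 60
55 × 60 = 3300

MMMCCC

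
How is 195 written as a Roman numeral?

Convert 195 to Roman numerals:
  195 contains 1×100 (C)
  95 contains 1×90 (XC)
  5 contains 1×5 (V)

CXCV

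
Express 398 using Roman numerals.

Convert 398 to Roman numerals:
  398 contains 3×100 (CCC)
  98 contains 1×90 (XC)
  8 contains 1×5 (V)
  3 contains 3×1 (III)

CCCXCVIII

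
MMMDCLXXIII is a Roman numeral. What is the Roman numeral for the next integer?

MMMDCLXXIII = 3673, so the next integer is 3673 + 1 = 3674

MMMDCLXXIV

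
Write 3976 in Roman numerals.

Convert 3976 to Roman numerals:
  3976 contains 3×1000 (MMM)
  976 contains 1×900 (CM)
  76 contains 1×50 (L)
  26 contains 2×10 (XX)
  6 contains 1×5 (V)
  1 contains 1×1 (I)

MMMCMLXXVI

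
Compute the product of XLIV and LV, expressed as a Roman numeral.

XLIV = 44
LV = 55
44 × 55 = 2420

MMCDXX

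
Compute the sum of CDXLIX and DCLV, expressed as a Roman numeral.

CDXLIX = 449
DCLV = 655
449 + 655 = 1104

MCIV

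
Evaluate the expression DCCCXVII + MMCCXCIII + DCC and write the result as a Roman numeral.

DCCCXVII = 817, MMCCXCIII = 2293, DCC = 700
817 + 2293 = 3110
3110 + 700 = 3810

MMMDCCCX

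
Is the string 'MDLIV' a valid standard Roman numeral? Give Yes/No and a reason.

'MDLIV': Check the rules: uses only the symbols I, V, X, L, C, D, M; no symbol is repeated more than three times in a row; V, L and D each appear at most once; the only place a smaller symbol precedes a larger one is the allowed subtractive pair IV, the symbol right after such a pair (if any) is smaller than the pair's first symbol, and otherwise the values never increase from left to right. Value: M (1000) + D (500) + L (50) + IV (4) = 1554. So it is a valid standard Roman numeral.

Yes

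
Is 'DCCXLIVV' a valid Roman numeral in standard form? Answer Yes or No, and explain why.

'DCCXLIVV': V should not appear more than once

No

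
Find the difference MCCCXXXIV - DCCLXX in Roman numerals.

MCCCXXXIV = 1334
DCCLXX = 770
1334 - 770 = 564

DLXIV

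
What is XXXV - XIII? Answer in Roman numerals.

XXXV = 35
XIII = 13
35 - 13 = 22

XXII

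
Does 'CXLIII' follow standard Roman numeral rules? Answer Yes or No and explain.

'CXLIII': Check the rules: uses only the symbols I, V, X, L, C, D, M; no symbol is repeated more than three times in a row; V, L and D each appear at most once; the only place a smaller symbol precedes a larger one is the allowed subtractive pair XL, the symbol right after such a pair (if any) is smaller than the pair's first symbol, and otherwise the values never increase from left to right. Value: C (100) + XL (40) + I (1) + I (1) + I (1) = 143. So it is a valid standard Roman numeral.

Yes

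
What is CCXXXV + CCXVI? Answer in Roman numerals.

CCXXXV = 235
CCXVI = 216
235 + 216 = 451

CDLI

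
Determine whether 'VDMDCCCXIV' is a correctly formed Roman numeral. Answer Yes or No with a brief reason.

'VDMDCCCXIV': V should not appear more than once

No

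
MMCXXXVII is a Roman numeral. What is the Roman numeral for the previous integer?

MMCXXXVII = 2137, so the previous integer is 2137 - 1 = 2136

MMCXXXVI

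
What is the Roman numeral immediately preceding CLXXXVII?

CLXXXVII = 187; previous is 186

CLXXXVI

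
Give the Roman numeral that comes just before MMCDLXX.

MMCDLXX = 2470, so the previous integer is 2470 - 1 = 2469

MMCDLXIX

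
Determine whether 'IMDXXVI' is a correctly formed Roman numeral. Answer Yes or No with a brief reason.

'IMDXXVI': Invalid subtractive combination: IM

No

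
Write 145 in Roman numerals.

Convert 145 to Roman numerals:
  145 contains 1×100 (C)
  45 contains 1×40 (XL)
  5 contains 1×5 (V)

CXLV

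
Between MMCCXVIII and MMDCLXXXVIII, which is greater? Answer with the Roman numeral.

MMCCXVIII = 2218
MMDCLXXXVIII = 2688
2688 is larger

MMDCLXXXVIII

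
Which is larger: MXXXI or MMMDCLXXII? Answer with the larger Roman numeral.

MXXXI = 1031
MMMDCLXXII = 3672
3672 is larger

MMMDCLXXII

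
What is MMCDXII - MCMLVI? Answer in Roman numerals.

MMCDXII = 2412
MCMLVI = 1956
2412 - 1956 = 456

CDLVI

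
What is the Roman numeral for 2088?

Convert 2088 to Roman numerals:
  2088 contains 2×1000 (MM)
  88 contains 1×50 (L)
  38 contains 3×10 (XXX)
  8 contains 1×5 (V)
  3 contains 3×1 (III)

MMLXXXVIII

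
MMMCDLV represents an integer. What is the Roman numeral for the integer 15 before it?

MMMCDLV = 3455
3455 - 15 = 3440

MMMCDXL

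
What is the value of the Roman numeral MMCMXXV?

MMCMXXV: M=1000, M=1000, CM=900, X=10, X=10, V=5
1000 + 1000 + 900 + 10 + 10 + 5 = 2925

2925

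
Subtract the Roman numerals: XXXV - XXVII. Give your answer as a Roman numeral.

XXXV = 35
XXVII = 27
35 - 27 = 8

VIII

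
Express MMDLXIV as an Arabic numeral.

MMDLXIV: M=1000, M=1000, D=500, L=50, X=10, IV=4
1000 + 1000 + 500 + 50 + 10 + 4 = 2564

2564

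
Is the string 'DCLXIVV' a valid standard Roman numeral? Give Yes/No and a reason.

'DCLXIVV': V should not appear more than once

No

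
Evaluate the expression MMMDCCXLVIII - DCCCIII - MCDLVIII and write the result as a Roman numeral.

MMMDCCXLVIII = 3748, DCCCIII = 803, MCDLVIII = 1458
3748 - 803 = 2945
2945 - 1458 = 1487

MCDLXXXVII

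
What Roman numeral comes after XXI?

XXI = 21, so the next integer is 21 + 1 = 22

XXII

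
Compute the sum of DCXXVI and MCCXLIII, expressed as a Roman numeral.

DCXXVI = 626
MCCXLIII = 1243
626 + 1243 = 1869

MDCCCLXIX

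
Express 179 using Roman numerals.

Convert 179 to Roman numerals:
  179 contains 1×100 (C)
  79 contains 1×50 (L)
  29 contains 2×10 (XX)
  9 contains 1×9 (IX)

CLXXIX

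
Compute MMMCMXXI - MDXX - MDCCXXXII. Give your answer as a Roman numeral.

MMMCMXXI = 3921, MDXX = 1520, MDCCXXXII = 1732
3921 - 1520 = 2401
2401 - 1732 = 669

DCLXIX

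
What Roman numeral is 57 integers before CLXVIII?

CLXVIII = 168
168 - 57 = 111

CXI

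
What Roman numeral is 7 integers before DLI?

DLI = 551
551 - 7 = 544

DXLIV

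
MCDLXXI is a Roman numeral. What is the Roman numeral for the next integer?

MCDLXXI = 1471; next is 1472

MCDLXXII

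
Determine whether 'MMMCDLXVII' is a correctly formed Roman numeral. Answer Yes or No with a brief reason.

'MMMCDLXVII': Check the rules: uses only the symbols I, V, X, L, C, D, M; no symbol is repeated more than three times in a row; V, L and D each appear at most once; the only place a smaller symbol precedes a larger one is the allowed subtractive pair CD, the symbol right after such a pair (if any) is smaller than the pair's first symbol, and otherwise the values never increase from left to right. Value: M (1000) + M (1000) + M (1000) + CD (400) + L (50) + X (10) + V (5) + I (1) + I (1) = 3467. So it is a valid standard Roman numeral.

Yes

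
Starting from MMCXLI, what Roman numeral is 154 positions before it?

MMCXLI = 2141
2141 - 154 = 1987

MCMLXXXVII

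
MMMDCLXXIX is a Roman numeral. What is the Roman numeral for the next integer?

MMMDCLXXIX = 3679, so the next integer is 3679 + 1 = 3680

MMMDCLXXX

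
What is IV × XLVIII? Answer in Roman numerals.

IV = 4
XLVIII = 48
4 × 48 = 192

CXCII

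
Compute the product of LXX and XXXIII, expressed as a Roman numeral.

LXX = 70
XXXIII = 33
70 × 33 = 2310

MMCCCX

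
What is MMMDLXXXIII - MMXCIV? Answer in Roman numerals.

MMMDLXXXIII = 3583
MMXCIV = 2094
3583 - 2094 = 1489

MCDLXXXIX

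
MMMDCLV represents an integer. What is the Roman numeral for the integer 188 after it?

MMMDCLV = 3655
3655 + 188 = 3843

MMMDCCCXLIII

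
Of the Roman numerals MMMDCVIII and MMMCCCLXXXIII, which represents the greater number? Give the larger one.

MMMDCVIII = 3608
MMMCCCLXXXIII = 3383
3608 is larger

MMMDCVIII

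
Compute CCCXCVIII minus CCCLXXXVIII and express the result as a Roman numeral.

CCCXCVIII = 398
CCCLXXXVIII = 388
398 - 388 = 10

X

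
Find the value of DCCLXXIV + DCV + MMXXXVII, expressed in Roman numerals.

DCCLXXIV = 774, DCV = 605, MMXXXVII = 2037
774 + 605 = 1379
1379 + 2037 = 3416

MMMCDXVI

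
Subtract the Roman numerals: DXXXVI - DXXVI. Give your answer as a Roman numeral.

DXXXVI = 536
DXXVI = 526
536 - 526 = 10

X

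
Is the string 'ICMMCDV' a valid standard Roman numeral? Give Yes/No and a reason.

'ICMMCDV': Invalid subtractive combination: IC

No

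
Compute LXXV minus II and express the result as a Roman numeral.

LXXV = 75
II = 2
75 - 2 = 73

LXXIII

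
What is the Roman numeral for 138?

Convert 138 to Roman numerals:
  138 contains 1×100 (C)
  38 contains 3×10 (XXX)
  8 contains 1×5 (V)
  3 contains 3×1 (III)

CXXXVIII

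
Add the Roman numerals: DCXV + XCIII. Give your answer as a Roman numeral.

DCXV = 615
XCIII = 93
615 + 93 = 708

DCCVIII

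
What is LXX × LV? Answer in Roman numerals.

LXX = 70
LV = 55
70 × 55 = 3850

MMMDCCCL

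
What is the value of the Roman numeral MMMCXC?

MMMCXC: M=1000, M=1000, M=1000, C=100, XC=90
1000 + 1000 + 1000 + 100 + 90 = 3190

3190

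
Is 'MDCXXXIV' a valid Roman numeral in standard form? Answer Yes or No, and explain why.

'MDCXXXIV': Check the rules: uses only the symbols I, V, X, L, C, D, M; no symbol is repeated more than three times in a row; V, L and D each appear at most once; the only place a smaller symbol precedes a larger one is the allowed subtractive pair IV, the symbol right after such a pair (if any) is smaller than the pair's first symbol, and otherwise the values never increase from left to right. Value: M (1000) + D (500) + C (100) + X (10) + X (10) + X (10) + IV (4) = 1634. So it is a valid standard Roman numeral.

Yes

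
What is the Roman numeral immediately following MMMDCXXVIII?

MMMDCXXVIII = 3628; next is 3629

MMMDCXXIX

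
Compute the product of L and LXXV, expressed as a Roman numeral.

L = 50
LXXV = 75
50 × 75 = 3750

MMMDCCL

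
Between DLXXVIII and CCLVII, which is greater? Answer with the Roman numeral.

DLXXVIII = 578
CCLVII = 257
578 is larger

DLXXVIII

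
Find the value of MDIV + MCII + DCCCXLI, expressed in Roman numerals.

MDIV = 1504, MCII = 1102, DCCCXLI = 841
1504 + 1102 = 2606
2606 + 841 = 3447

MMMCDXLVII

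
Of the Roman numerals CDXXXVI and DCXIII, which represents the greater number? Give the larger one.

CDXXXVI = 436
DCXIII = 613
613 is larger

DCXIII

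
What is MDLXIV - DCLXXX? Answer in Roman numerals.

MDLXIV = 1564
DCLXXX = 680
1564 - 680 = 884

DCCCLXXXIV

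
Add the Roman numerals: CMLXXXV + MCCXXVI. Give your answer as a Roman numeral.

CMLXXXV = 985
MCCXXVI = 1226
985 + 1226 = 2211

MMCCXI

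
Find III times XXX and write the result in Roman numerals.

III = 3
XXX = 30
3 × 30 = 90

XC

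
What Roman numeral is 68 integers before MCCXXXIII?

MCCXXXIII = 1233
1233 - 68 = 1165

MCLXV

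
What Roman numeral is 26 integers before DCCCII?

DCCCII = 802
802 - 26 = 776

DCCLXXVI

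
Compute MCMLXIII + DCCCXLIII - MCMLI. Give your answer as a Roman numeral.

MCMLXIII = 1963, DCCCXLIII = 843, MCMLI = 1951
1963 + 843 = 2806
2806 - 1951 = 855

DCCCLV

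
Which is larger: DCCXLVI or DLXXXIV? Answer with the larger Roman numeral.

DCCXLVI = 746
DLXXXIV = 584
746 is larger

DCCXLVI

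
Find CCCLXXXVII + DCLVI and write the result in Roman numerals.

CCCLXXXVII = 387
DCLVI = 656
387 + 656 = 1043

MXLIII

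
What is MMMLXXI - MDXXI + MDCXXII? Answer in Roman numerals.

MMMLXXI = 3071, MDXXI = 1521, MDCXXII = 1622
3071 - 1521 = 1550
1550 + 1622 = 3172

MMMCLXXII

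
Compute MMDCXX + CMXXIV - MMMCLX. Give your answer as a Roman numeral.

MMDCXX = 2620, CMXXIV = 924, MMMCLX = 3160
2620 + 924 = 3544
3544 - 3160 = 384

CCCLXXXIV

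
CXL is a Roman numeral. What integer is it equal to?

CXL: C=100, XL=40
100 + 40 = 140

140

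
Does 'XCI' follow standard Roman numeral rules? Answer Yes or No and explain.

'XCI': Check the rules: uses only the symbols I, V, X, L, C, D, M; no symbol is repeated more than three times in a row; V, L and D each appear at most once; the only place a smaller symbol precedes a larger one is the allowed subtractive pair XC, the symbol right after such a pair (if any) is smaller than the pair's first symbol, and otherwise the values never increase from left to right. Value: XC (90) + I (1) = 91. So it is a valid standard Roman numeral.

Yes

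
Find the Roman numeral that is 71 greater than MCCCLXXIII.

MCCCLXXIII = 1373
1373 + 71 = 1444

MCDXLIV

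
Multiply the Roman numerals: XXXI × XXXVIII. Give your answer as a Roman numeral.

XXXI = 31
XXXVIII = 38
31 × 38 = 1178

MCLXXVIII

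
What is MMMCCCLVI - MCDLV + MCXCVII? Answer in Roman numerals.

MMMCCCLVI = 3356, MCDLV = 1455, MCXCVII = 1197
3356 - 1455 = 1901
1901 + 1197 = 3098

MMMXCVIII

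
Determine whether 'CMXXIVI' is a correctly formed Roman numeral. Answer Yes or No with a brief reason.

'CMXXIVI': I cannot come right after the subtractive pair IV: once I is subtracted in IV, the next symbol must be smaller than I

No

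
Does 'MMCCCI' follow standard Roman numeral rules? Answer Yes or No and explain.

'MMCCCI': Check the rules: uses only the symbols I, V, X, L, C, D, M; no symbol is repeated more than three times in a row; V, L and D each appear at most once; no smaller symbol precedes a larger one (values never increase from left to right). Value: M (1000) + M (1000) + C (100) + C (100) + C (100) + I (1) = 2301. So it is a valid standard Roman numeral.

Yes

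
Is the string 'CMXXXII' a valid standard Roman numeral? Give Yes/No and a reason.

'CMXXXII': Check the rules: uses only the symbols I, V, X, L, C, D, M; no symbol is repeated more than three times in a row; V, L and D each appear at most once; the only place a smaller symbol precedes a larger one is the allowed subtractive pair CM, the symbol right after such a pair (if any) is smaller than the pair's first symbol, and otherwise the values never increase from left to right. Value: CM (900) + X (10) + X (10) + X (10) + I (1) + I (1) = 932. So it is a valid standard Roman numeral.

Yes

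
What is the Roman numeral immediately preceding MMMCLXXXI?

MMMCLXXXI = 3181; previous is 3180

MMMCLXXX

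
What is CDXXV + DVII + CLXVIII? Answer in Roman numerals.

CDXXV = 425, DVII = 507, CLXVIII = 168
425 + 507 = 932
932 + 168 = 1100

MC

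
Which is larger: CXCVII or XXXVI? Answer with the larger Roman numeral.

CXCVII = 197
XXXVI = 36
197 is larger

CXCVII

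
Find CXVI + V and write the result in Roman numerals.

CXVI = 116
V = 5
116 + 5 = 121

CXXI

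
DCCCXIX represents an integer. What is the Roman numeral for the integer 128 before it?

DCCCXIX = 819
819 - 128 = 691

DCXCI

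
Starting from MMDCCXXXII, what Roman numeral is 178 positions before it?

MMDCCXXXII = 2732
2732 - 178 = 2554

MMDLIV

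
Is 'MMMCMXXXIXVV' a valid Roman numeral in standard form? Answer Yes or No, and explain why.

'MMMCMXXXIXVV': V should not appear more than once

No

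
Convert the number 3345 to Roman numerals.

Convert 3345 to Roman numerals:
  3345 contains 3×1000 (MMM)
  345 contains 3×100 (CCC)
  45 contains 1×40 (XL)
  5 contains 1×5 (V)

MMMCCCXLV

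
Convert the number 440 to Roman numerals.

Convert 440 to Roman numerals:
  440 contains 1×400 (CD)
  40 contains 1×40 (XL)

CDXL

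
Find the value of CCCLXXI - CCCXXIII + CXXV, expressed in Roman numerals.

CCCLXXI = 371, CCCXXIII = 323, CXXV = 125
371 - 323 = 48
48 + 125 = 173

CLXXIII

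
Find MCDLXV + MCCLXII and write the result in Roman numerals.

MCDLXV = 1465
MCCLXII = 1262
1465 + 1262 = 2727

MMDCCXXVII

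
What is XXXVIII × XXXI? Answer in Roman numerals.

XXXVIII = 38
XXXI = 31
38 × 31 = 1178

MCLXXVIII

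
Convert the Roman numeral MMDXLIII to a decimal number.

MMDXLIII: M=1000, M=1000, D=500, XL=40, I=1, I=1, I=1
1000 + 1000 + 500 + 40 + 1 + 1 + 1 = 2543

2543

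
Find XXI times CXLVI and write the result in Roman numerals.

XXI = 21
CXLVI = 146
21 × 146 = 3066

MMMLXVI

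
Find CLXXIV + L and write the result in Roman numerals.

CLXXIV = 174
L = 50
174 + 50 = 224

CCXXIV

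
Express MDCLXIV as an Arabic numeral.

MDCLXIV: M=1000, D=500, C=100, L=50, X=10, IV=4
1000 + 500 + 100 + 50 + 10 + 4 = 1664

1664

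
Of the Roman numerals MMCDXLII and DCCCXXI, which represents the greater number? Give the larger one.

MMCDXLII = 2442
DCCCXXI = 821
2442 is larger

MMCDXLII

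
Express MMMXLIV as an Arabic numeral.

MMMXLIV: M=1000, M=1000, M=1000, XL=40, IV=4
1000 + 1000 + 1000 + 40 + 4 = 3044

3044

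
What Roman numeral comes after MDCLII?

MDCLII = 1652; next is 1653

MDCLIII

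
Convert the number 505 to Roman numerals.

Convert 505 to Roman numerals:
  505 contains 1×500 (D)
  5 contains 1×5 (V)

DV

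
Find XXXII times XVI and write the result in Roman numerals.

XXXII = 32
XVI = 16
32 × 16 = 512

DXII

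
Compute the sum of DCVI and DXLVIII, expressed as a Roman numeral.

DCVI = 606
DXLVIII = 548
606 + 548 = 1154

MCLIV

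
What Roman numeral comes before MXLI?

MXLI = 1041, so the previous integer is 1041 - 1 = 1040

MXL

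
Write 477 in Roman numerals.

Convert 477 to Roman numerals:
  477 contains 1×400 (CD)
  77 contains 1×50 (L)
  27 contains 2×10 (XX)
  7 contains 1×5 (V)
  2 contains 2×1 (II)

CDLXXVII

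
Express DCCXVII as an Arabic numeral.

DCCXVII: D=500, C=100, C=100, X=10, V=5, I=1, I=1
500 + 100 + 100 + 10 + 5 + 1 + 1 = 717

717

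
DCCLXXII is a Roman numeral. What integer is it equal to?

DCCLXXII: D=500, C=100, C=100, L=50, X=10, X=10, I=1, I=1
500 + 100 + 100 + 50 + 10 + 10 + 1 + 1 = 772

772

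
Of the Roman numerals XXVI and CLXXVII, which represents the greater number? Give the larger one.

XXVI = 26
CLXXVII = 177
177 is larger

CLXXVII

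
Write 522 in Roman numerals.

Convert 522 to Roman numerals:
  522 contains 1×500 (D)
  22 contains 2×10 (XX)
  2 contains 2×1 (II)

DXXII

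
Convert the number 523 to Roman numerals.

Convert 523 to Roman numerals:
  523 contains 1×500 (D)
  23 contains 2×10 (XX)
  3 contains 3×1 (III)

DXXIII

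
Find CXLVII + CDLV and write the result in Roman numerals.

CXLVII = 147
CDLV = 455
147 + 455 = 602

DCII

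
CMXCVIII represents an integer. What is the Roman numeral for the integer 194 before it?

CMXCVIII = 998
998 - 194 = 804

DCCCIV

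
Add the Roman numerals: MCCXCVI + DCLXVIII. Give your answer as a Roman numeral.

MCCXCVI = 1296
DCLXVIII = 668
1296 + 668 = 1964

MCMLXIV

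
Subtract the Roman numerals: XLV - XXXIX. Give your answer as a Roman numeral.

XLV = 45
XXXIX = 39
45 - 39 = 6

VI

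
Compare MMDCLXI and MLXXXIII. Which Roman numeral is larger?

MMDCLXI = 2661
MLXXXIII = 1083
2661 is larger

MMDCLXI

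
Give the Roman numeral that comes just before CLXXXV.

CLXXXV = 185; previous is 184

CLXXXIV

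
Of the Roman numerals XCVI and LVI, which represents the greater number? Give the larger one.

XCVI = 96
LVI = 56
96 is larger

XCVI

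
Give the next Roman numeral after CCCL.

CCCL = 350; next is 351

CCCLI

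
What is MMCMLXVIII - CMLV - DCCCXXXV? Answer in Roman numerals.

MMCMLXVIII = 2968, CMLV = 955, DCCCXXXV = 835
2968 - 955 = 2013
2013 - 835 = 1178

MCLXXVIII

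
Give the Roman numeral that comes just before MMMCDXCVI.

MMMCDXCVI = 3496, so the previous integer is 3496 - 1 = 3495

MMMCDXCV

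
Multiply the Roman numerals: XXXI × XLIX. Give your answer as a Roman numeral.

XXXI = 31
XLIX = 49
31 × 49 = 1519

MDXIX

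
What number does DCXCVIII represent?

DCXCVIII: D=500, C=100, XC=90, V=5, I=1, I=1, I=1
500 + 100 + 90 + 5 + 1 + 1 + 1 = 698

698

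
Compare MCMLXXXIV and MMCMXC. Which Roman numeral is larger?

MCMLXXXIV = 1984
MMCMXC = 2990
2990 is larger

MMCMXC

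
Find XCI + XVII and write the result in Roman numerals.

XCI = 91
XVII = 17
91 + 17 = 108

CVIII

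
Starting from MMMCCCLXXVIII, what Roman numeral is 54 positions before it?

MMMCCCLXXVIII = 3378
3378 - 54 = 3324

MMMCCCXXIV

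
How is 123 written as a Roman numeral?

Convert 123 to Roman numerals:
  123 contains 1×100 (C)
  23 contains 2×10 (XX)
  3 contains 3×1 (III)

CXXIII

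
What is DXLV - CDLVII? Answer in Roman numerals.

DXLV = 545
CDLVII = 457
545 - 457 = 88

LXXXVIII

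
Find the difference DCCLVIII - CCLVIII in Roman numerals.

DCCLVIII = 758
CCLVIII = 258
758 - 258 = 500

D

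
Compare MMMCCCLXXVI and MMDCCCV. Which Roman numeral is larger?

MMMCCCLXXVI = 3376
MMDCCCV = 2805
3376 is larger

MMMCCCLXXVI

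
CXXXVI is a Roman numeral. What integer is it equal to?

CXXXVI: C=100, X=10, X=10, X=10, V=5, I=1
100 + 10 + 10 + 10 + 5 + 1 = 136

136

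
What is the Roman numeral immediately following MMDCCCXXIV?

MMDCCCXXIV = 2824, so the next integer is 2824 + 1 = 2825

MMDCCCXXV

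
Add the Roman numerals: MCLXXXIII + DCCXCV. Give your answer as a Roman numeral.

MCLXXXIII = 1183
DCCXCV = 795
1183 + 795 = 1978

MCMLXXVIII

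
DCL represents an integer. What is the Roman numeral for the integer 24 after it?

DCL = 650
650 + 24 = 674

DCLXXIV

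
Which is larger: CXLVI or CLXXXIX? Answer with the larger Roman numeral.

CXLVI = 146
CLXXXIX = 189
189 is larger

CLXXXIX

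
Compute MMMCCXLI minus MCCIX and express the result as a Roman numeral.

MMMCCXLI = 3241
MCCIX = 1209
3241 - 1209 = 2032

MMXXXII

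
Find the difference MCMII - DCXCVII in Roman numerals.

MCMII = 1902
DCXCVII = 697
1902 - 697 = 1205

MCCV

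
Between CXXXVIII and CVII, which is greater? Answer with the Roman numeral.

CXXXVIII = 138
CVII = 107
138 is larger

CXXXVIII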